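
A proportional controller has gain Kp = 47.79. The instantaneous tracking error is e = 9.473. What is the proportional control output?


u_P = Kp * e = 47.79 * 9.473 = 452.7147

452.7147


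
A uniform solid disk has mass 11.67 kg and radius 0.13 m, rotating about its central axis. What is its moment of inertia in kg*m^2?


I = (1/2)*m*R^2 = 0.5*11.67*0.13^2 = 0.0986

0.0986 kg*m^2


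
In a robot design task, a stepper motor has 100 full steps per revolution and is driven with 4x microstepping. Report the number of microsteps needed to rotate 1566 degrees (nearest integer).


step_size = 360/(100*4) = 360/400 = 0.900000 deg
n = 1566/(360/400) = 1566*400/360 = 1740

1740 steps


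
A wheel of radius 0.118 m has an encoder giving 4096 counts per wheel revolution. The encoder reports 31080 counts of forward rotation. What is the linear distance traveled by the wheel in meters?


revs = 31080/4096 = 7.587891
d = revs * 2*pi*r = 7.587891 * 2*pi*0.118 = 5.6258

5.6258 m


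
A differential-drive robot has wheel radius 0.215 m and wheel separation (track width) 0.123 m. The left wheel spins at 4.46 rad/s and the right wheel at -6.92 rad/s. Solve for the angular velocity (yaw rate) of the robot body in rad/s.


omega = r*(wR - wL)/L = 0.215*(-6.92 - (4.46))/0.123 = -19.8919

-19.8919 rad/s


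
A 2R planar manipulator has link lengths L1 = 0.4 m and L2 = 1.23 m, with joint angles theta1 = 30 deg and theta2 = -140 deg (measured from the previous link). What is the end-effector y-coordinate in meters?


y = L1*sin(th1) + L2*sin(th1+th2) = 0.4*sin(30 deg) + 1.23*sin(-110 deg) = -0.9558

-0.9558 m


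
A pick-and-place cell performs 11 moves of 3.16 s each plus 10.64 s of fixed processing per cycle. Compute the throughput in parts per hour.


T_cycle = 11*3.16 + 10.64 = 45.4000 s
rate = 3600/T = 79.2952

79.2952 parts/hour


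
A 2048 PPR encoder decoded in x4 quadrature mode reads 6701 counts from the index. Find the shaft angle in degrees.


angle = counts * 360 / (PPR*4) = 6701 * 360 / 8192 = 294.4775

294.4775 degrees


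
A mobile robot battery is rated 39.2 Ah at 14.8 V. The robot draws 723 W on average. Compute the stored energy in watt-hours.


E = capacity * V = 39.2*14.8 = 580.1600

580.1600 Wh


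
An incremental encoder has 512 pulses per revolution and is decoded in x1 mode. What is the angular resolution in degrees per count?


resolution = 360 / (PPR * 1) = 360 / 512 = 0.7031

0.7031 degrees


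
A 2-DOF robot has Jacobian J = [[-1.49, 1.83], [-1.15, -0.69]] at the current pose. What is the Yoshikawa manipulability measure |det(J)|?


det(J) = -1.49*-0.69 - (1.83)*(-1.15) = 3.1326
|det(J)| = 3.1326

3.1326


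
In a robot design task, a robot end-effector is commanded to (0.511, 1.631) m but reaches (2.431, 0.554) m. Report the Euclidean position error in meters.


dx = 2.431 - (0.511) = 1.9200, dy = 0.554 - (1.631) = -1.0770
err = sqrt(3.686400 + 1.159929) = 2.2014

2.2014 m


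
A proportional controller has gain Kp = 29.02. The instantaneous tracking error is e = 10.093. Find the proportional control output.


u_P = Kp * e = 29.02 * 10.093 = 292.8989

292.8989


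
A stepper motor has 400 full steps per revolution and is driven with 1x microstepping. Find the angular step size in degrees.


step = 360/(400*1) = 360/400 = 0.9000

0.9000 degrees


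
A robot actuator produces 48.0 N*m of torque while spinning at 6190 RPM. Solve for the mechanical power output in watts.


omega = 6190 * 2*pi/60 = 648.215284 rad/s
P = tau * omega = 48.0 * 648.215284 = 31114.3336

31114.3336 W


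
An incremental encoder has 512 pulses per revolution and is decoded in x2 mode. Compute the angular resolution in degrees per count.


resolution = 360 / (PPR * 2) = 360 / 1024 = 0.3516

0.3516 degrees


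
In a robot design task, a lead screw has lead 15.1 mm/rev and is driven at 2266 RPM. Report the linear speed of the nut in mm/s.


v = lead * (RPM/60) = 15.1*2266/60 = 570.2767

570.2767 mm/s


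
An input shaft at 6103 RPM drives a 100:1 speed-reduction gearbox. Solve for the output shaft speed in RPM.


omega_out = omega_in / N = 6103 / 100 = 61.0300

61.0300 RPM


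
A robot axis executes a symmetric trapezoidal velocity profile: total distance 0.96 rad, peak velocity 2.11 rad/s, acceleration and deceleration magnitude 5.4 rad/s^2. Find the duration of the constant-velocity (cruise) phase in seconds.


t_acc = v/a = 0.390741 s, d_acc = v^2/(2a) = 0.412231 rad each
d_cruise = 0.96 - 2*0.412231 = 0.135538 rad
t_cruise = d_cruise/v = 0.135538/2.11 = 0.0642

0.0642 s


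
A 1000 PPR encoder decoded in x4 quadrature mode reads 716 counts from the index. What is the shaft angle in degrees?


angle = counts * 360 / (PPR*4) = 716 * 360 / 4000 = 64.4400

64.4400 degrees


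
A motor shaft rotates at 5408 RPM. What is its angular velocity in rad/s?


omega = 5408 * 2*pi/60 = 566.3244

566.3244 rad/s


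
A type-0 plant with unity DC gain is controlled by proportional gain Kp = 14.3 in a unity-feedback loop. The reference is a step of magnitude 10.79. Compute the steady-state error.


e_ss = R/(1 + Kp) = 10.79/(1 + 14.3) = 10.79/15.3000 = 0.7052

0.7052


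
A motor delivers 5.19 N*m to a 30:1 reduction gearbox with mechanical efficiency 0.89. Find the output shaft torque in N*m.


tau_out = tau_in * N * eta = 5.19 * 30 * 0.89 = 138.5730

138.5730 N*m


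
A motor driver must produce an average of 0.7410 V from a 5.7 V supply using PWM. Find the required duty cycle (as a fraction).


D = V_avg/V_supply = 0.7410/5.7 = 0.1300

0.1300


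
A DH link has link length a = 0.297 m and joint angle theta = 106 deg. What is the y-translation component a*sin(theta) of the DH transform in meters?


a*sin(theta) = 0.297*sin(106 deg) = 0.2855

0.2855 m


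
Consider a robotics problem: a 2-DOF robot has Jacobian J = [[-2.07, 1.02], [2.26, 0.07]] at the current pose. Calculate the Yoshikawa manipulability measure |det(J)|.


det(J) = -2.07*0.07 - (1.02)*(2.26) = -2.4501
|det(J)| = 2.4501

2.4501


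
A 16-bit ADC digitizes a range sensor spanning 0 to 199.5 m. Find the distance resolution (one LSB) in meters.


res = range / 2^n = 199.5/2^16 = 199.5/65536 = 0.0030

0.0030 m


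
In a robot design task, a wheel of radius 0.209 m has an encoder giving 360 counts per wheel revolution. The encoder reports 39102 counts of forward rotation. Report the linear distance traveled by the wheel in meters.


revs = 39102/360 = 108.616667
d = revs * 2*pi*r = 108.616667 * 2*pi*0.209 = 142.6339

142.6339 m


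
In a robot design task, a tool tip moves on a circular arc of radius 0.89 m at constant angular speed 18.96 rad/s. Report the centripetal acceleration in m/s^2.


a_c = omega^2 * r = 18.96^2 * 0.89 = 319.9386

319.9386 m/s^2


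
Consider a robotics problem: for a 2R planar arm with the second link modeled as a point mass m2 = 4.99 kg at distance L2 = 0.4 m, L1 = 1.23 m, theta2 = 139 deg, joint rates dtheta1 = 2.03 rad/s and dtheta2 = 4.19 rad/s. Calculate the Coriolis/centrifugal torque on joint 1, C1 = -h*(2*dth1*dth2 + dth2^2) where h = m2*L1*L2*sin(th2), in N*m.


h = m2*L1*L2*sin(th2) = 4.99*1.23*0.4*sin(139 deg) = 1.610677
C1 = -h*(2*2.03*4.19 + 4.19^2) = -1.610677*34.5675 = -55.6771

-55.6771 N*m


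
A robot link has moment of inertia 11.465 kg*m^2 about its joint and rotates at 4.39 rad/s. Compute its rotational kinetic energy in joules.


KE = (1/2)*I*omega^2 = 0.5*11.465*4.39^2 = 110.4773

110.4773 J


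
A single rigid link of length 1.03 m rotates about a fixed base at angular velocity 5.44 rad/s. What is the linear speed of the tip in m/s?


v = L*omega = 1.03 * 5.44 = 5.6032

5.6032 m/s


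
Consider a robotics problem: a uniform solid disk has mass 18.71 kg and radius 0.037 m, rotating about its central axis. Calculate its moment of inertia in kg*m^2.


I = (1/2)*m*R^2 = 0.5*18.71*0.037^2 = 0.0128

0.0128 kg*m^2


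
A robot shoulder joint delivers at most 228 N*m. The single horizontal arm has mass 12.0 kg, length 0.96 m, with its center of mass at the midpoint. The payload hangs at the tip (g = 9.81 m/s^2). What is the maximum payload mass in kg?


tau_arm = m_arm*g*(L/2) = 12.0*9.81*0.96/2 = 56.5056 N*m
tau_payload = tau_max - tau_arm = 228 - 56.5056 = 171.4944
m_payload = tau_payload / (g*L) = 171.4944 / (9.81*0.96) = 18.2100

18.2100 kg


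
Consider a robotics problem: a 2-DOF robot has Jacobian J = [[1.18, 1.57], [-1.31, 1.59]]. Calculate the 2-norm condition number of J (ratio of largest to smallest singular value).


JJ^T eigenvalues: trace(JJ^T) = 8.1015, det(JJ^T) = det(J)^2 = 15.46770241
s_max^2 = (8.1015 + sqrt(3.76349261))/2 = 5.02073616
s_min^2 = (8.1015 - sqrt(3.76349261))/2 = 3.08076384
kappa = s_max/s_min = sqrt(5.02073616/3.08076384) = 1.2766

1.2766


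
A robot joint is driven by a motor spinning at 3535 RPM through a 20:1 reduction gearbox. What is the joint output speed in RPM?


omega_joint = omega_motor / N = 3535 / 20 = 176.7500

176.7500 RPM


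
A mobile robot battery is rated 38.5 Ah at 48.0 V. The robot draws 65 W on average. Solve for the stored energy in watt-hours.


E = capacity * V = 38.5*48.0 = 1848.0000

1848.0000 Wh


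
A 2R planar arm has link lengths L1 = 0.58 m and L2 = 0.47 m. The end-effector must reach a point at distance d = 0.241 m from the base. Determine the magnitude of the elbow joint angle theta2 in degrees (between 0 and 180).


cos(th2) = (d^2 - L1^2 - L2^2)/(2*L1*L2) = (0.241^2 - 0.58^2 - 0.47^2)/(2*0.58*0.47) = -0.91566214
th2 = acos(-0.91566214) = 156.2999 deg

156.2999 degrees


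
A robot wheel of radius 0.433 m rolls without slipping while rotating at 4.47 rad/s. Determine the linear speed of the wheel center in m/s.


v = omega * r = 4.47 * 0.433 = 1.9355

1.9355 m/s


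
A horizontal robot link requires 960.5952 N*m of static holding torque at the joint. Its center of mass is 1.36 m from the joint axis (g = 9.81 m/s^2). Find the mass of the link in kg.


m = tau / (g*L) = 960.5952 / (9.81 * 1.36) = 72.0000

72.0000 kg


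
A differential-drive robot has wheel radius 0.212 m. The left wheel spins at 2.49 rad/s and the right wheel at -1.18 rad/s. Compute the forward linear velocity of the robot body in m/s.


v = r*(wR + wL)/2 = 0.212*(-1.18 + 2.49)/2 = 0.1389

0.1389 m/s


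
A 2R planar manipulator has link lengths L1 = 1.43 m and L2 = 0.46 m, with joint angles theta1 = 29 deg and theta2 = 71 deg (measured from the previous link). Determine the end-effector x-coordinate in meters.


x = L1*cos(th1) + L2*cos(th1+th2) = 1.43*cos(29 deg) + 0.46*cos(100 deg) = 1.1708

1.1708 m


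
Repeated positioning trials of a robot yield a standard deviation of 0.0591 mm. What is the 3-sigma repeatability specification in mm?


repeatability = 3*sigma = 3*0.0591 = 0.1773

0.1773 mm


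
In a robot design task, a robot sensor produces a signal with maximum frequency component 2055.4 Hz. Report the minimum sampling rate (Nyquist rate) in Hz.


f_s,min = 2*f_max = 2*2055.4 = 4110.8000

4110.8000 Hz


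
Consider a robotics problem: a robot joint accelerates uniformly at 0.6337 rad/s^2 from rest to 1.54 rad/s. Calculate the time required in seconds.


t = delta_omega / alpha = 1.54 / 0.6337 = 2.4302

2.4302 s


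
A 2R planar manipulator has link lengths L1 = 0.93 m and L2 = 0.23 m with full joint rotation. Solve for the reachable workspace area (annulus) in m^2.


r_max = L1 + L2 = 1.1600, r_min = |L1 - L2| = 0.7000
A = pi*(r_max^2 - r_min^2) = pi*(1.3456 - 0.4900) = 2.6879

2.6879 m^2


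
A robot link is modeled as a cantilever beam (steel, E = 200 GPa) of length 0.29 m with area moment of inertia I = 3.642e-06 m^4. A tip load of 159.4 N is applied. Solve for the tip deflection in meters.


delta = F*L^3/(3*E*I) = 159.4*0.29^3/(3*2.000e+11*3.642e-06)
      = 3.8876066/2185200 = 1.7791e-06

1.7791e-06 m


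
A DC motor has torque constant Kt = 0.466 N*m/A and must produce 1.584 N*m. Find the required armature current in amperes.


I = tau / Kt = 1.584/0.466 = 3.3991

3.3991 A


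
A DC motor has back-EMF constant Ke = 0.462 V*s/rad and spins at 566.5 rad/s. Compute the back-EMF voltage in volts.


V_emf = Ke * omega = 0.462*566.5 = 261.7230

261.7230 V


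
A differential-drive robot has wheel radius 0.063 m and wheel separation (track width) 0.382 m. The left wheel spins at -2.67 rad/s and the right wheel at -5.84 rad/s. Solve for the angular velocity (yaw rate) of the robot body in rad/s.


omega = r*(wR - wL)/L = 0.063*(-5.84 - (-2.67))/0.382 = -0.5228

-0.5228 rad/s


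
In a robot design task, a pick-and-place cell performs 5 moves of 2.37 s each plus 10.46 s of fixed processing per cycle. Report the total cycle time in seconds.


T = 5*2.37 + 10.46 = 22.3100

22.3100 s


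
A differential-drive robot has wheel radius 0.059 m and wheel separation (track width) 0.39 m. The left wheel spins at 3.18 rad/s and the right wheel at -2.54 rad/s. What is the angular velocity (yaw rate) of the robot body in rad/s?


omega = r*(wR - wL)/L = 0.059*(-2.54 - (3.18))/0.39 = -0.8653

-0.8653 rad/s


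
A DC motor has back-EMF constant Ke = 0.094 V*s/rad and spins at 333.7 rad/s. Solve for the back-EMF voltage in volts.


V_emf = Ke * omega = 0.094*333.7 = 31.3678

31.3678 V


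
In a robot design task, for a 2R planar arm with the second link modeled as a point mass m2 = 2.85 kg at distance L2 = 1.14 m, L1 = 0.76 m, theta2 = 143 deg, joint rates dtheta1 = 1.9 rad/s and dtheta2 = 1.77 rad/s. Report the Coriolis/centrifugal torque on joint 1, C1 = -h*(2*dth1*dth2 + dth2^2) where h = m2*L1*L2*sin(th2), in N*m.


h = m2*L1*L2*sin(th2) = 2.85*0.76*1.14*sin(143 deg) = 1.486026
C1 = -h*(2*1.9*1.77 + 1.77^2) = -1.486026*9.8589 = -14.6506

-14.6506 N*m


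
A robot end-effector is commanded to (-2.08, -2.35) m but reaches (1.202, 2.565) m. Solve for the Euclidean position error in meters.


dx = 1.202 - (-2.08) = 3.2820, dy = 2.565 - (-2.35) = 4.9150
err = sqrt(10.771524 + 24.157225) = 5.9101

5.9101 m


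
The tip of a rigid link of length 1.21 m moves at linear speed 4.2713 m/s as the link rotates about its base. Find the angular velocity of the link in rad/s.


omega = v / L = 4.2713 / 1.21 = 3.5300

3.5300 rad/s


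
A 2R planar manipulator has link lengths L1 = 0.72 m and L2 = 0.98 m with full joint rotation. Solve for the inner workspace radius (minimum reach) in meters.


r_min = |L1 - L2| = |0.72 - 0.98| = 0.2600

0.2600 m


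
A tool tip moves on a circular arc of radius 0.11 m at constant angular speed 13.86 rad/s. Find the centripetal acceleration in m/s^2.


a_c = omega^2 * r = 13.86^2 * 0.11 = 21.1310

21.1310 m/s^2


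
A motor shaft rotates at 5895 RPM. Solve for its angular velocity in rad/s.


omega = 5895 * 2*pi/60 = 617.3230

617.3230 rad/s


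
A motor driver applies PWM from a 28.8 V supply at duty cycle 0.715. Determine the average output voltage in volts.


V_avg = V_supply * D = 28.8*0.715 = 20.5920

20.5920 V


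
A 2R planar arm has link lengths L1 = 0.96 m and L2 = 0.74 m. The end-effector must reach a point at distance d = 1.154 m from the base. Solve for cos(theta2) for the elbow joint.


cos(th2) = (d^2 - L1^2 - L2^2)/(2*L1*L2) = (1.154^2 - 0.96^2 - 0.74^2)/(2*0.96*0.74) = -0.0968

-0.0968


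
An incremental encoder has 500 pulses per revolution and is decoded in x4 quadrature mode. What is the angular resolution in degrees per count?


resolution = 360 / (PPR * 4) = 360 / 2000 = 0.1800

0.1800 degrees


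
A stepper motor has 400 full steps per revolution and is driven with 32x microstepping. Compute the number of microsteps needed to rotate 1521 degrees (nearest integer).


step_size = 360/(400*32) = 360/12800 = 0.028125 deg
n = 1521/(360/12800) = 1521*12800/360 = 54080

54080 steps


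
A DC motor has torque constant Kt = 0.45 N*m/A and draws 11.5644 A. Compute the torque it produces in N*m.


tau = Kt * I = 0.45*11.5644 = 5.2040

5.2040 N*m


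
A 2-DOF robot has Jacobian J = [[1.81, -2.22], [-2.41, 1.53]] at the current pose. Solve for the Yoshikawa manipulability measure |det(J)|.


det(J) = 1.81*1.53 - (-2.22)*(-2.41) = -2.5809
|det(J)| = 2.5809

2.5809


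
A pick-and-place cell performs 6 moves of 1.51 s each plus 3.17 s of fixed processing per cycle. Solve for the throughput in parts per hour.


T_cycle = 6*1.51 + 3.17 = 12.2300 s
rate = 3600/T = 294.3581

294.3581 parts/hour


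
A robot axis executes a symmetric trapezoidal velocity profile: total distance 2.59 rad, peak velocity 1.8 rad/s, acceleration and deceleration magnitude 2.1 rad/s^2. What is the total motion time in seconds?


t_acc = v/a = 1.8/2.1 = 0.857143 s
d_acc = v^2/(2a) = 0.771429 rad (each ramp)
d_cruise = 2.59 - 2*0.771429 = 1.047142 rad
t_cruise = 1.047142/1.8 = 0.581746 s
t_total = 2*0.857143 + 0.581746 = 2.2960

2.2960 s


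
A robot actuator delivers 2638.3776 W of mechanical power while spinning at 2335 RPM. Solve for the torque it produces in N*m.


omega = 2335 * 2*pi/60 = 244.520628 rad/s
tau = P / omega = 2638.3776 / 244.520628 = 10.7900

10.7900 N*m


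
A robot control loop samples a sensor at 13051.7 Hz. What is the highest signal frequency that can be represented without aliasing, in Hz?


f_max = f_s/2 = 13051.7/2 = 6525.8500

6525.8500 Hz


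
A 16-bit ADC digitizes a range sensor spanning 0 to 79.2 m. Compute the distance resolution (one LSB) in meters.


res = range / 2^n = 79.2/2^16 = 79.2/65536 = 0.0012

0.0012 m


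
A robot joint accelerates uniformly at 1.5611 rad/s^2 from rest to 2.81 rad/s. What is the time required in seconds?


t = delta_omega / alpha = 2.81 / 1.5611 = 1.8000

1.8000 s


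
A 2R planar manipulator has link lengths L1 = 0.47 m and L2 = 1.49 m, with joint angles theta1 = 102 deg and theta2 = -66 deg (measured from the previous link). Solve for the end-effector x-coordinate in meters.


x = L1*cos(th1) + L2*cos(th1+th2) = 0.47*cos(102 deg) + 1.49*cos(36 deg) = 1.1077

1.1077 m


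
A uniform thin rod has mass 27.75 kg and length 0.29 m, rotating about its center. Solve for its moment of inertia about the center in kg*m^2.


I = (1/12)*m*L^2 = (1/12)*27.75*0.29^2 = 0.1945

0.1945 kg*m^2


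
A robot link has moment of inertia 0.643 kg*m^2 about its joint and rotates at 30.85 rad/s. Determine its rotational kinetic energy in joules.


KE = (1/2)*I*omega^2 = 0.5*0.643*30.85^2 = 305.9788

305.9788 J


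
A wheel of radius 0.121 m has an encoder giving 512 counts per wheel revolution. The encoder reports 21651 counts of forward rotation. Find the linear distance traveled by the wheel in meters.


revs = 21651/512 = 42.287109
d = revs * 2*pi*r = 42.287109 * 2*pi*0.121 = 32.1494

32.1494 m


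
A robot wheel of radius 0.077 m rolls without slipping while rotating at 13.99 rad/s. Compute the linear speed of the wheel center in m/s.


v = omega * r = 13.99 * 0.077 = 1.0772

1.0772 m/s


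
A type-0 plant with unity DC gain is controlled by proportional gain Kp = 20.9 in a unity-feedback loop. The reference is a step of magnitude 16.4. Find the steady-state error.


e_ss = R/(1 + Kp) = 16.4/(1 + 20.9) = 16.4/21.9000 = 0.7489

0.7489


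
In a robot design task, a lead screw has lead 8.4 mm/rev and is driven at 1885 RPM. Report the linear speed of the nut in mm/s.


v = lead * (RPM/60) = 8.4*1885/60 = 263.9000

263.9000 mm/s


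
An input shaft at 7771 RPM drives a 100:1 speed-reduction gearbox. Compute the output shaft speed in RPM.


omega_out = omega_in / N = 7771 / 100 = 77.7100

77.7100 RPM


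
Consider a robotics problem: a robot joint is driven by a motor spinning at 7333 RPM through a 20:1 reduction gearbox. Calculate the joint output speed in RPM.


omega_joint = omega_motor / N = 7333 / 20 = 366.6500

366.6500 RPM


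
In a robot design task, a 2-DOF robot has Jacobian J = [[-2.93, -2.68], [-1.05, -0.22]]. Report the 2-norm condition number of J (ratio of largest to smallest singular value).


JJ^T eigenvalues: trace(JJ^T) = 16.9182, det(JJ^T) = det(J)^2 = 4.70629636
s_max^2 = (16.9182 + sqrt(267.40030580))/2 = 16.63528960
s_min^2 = (16.9182 - sqrt(267.40030580))/2 = 0.28291040
kappa = s_max/s_min = sqrt(16.63528960/0.28291040) = 7.6682

7.6682


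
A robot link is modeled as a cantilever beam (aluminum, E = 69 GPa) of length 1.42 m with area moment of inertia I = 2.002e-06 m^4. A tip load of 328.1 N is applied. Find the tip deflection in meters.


delta = F*L^3/(3*E*I) = 328.1*1.42^3/(3*6.900e+10*2.002e-06)
      = 939.4447928/414414 = 0.0023

0.0023 m


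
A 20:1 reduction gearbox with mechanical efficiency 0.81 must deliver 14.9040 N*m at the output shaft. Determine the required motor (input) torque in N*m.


tau_in = tau_out / (N * eta) = 14.9040 / (20 * 0.81) = 0.9200

0.9200 N*m


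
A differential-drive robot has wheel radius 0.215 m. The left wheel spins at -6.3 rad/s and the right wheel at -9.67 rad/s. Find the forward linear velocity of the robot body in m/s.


v = r*(wR + wL)/2 = 0.215*(-9.67 + -6.3)/2 = -1.7168

-1.7168 m/s


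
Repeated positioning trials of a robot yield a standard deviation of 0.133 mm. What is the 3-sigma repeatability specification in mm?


repeatability = 3*sigma = 3*0.133 = 0.3990

0.3990 mm


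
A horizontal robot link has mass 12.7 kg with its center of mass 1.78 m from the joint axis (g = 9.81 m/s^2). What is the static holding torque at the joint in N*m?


tau = m*g*L = 12.7 * 9.81 * 1.78 = 221.7649

221.7649 N*m


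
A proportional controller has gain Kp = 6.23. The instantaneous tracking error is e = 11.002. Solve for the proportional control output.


u_P = Kp * e = 6.23 * 11.002 = 68.5425

68.5425


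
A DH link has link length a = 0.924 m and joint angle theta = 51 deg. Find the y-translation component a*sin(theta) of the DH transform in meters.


a*sin(theta) = 0.924*sin(51 deg) = 0.7181

0.7181 m


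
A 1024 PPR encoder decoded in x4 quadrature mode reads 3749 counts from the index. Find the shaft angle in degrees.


angle = counts * 360 / (PPR*4) = 3749 * 360 / 4096 = 329.5020

329.5020 degrees


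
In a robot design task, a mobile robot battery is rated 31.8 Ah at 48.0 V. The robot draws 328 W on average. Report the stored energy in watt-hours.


E = capacity * V = 31.8*48.0 = 1526.4000

1526.4000 Wh


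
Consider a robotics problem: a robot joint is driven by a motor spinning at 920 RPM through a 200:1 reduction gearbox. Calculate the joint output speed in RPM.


omega_joint = omega_motor / N = 920 / 200 = 4.6000

4.6000 RPM


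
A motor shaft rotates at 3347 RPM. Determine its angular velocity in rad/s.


omega = 3347 * 2*pi/60 = 350.4970

350.4970 rad/s


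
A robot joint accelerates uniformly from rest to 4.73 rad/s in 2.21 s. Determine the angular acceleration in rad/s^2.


alpha = delta_omega / t = 4.73 / 2.21 = 2.1403

2.1403 rad/s^2


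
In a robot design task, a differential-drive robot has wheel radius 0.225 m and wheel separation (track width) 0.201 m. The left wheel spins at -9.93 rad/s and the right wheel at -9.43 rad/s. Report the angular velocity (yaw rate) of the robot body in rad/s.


omega = r*(wR - wL)/L = 0.225*(-9.43 - (-9.93))/0.201 = 0.5597

0.5597 rad/s


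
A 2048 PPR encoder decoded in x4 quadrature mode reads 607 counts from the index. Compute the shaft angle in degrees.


angle = counts * 360 / (PPR*4) = 607 * 360 / 8192 = 26.6748

26.6748 degrees


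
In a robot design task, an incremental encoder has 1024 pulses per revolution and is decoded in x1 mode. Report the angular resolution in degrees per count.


resolution = 360 / (PPR * 1) = 360 / 1024 = 0.3516

0.3516 degrees


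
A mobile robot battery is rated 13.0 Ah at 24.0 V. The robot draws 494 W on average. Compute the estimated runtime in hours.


E = 13.0*24.0 = 312.0000 Wh
t = E/P = 312.0000/494 = 0.6316

0.6316 hours


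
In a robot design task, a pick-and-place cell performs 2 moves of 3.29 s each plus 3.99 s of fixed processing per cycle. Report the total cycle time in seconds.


T = 2*3.29 + 3.99 = 10.5700

10.5700 s


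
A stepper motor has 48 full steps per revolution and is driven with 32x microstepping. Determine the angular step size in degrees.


step = 360/(48*32) = 360/1536 = 0.2344

0.2344 degrees


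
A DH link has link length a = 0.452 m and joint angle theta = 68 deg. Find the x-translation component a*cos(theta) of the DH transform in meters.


a*cos(theta) = 0.452*cos(68 deg) = 0.1693

0.1693 m


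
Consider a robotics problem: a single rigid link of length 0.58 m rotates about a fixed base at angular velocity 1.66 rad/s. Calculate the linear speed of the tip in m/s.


v = L*omega = 0.58 * 1.66 = 0.9628

0.9628 m/s


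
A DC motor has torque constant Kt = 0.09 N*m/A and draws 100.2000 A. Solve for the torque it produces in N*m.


tau = Kt * I = 0.09*100.2000 = 9.0180

9.0180 N*m


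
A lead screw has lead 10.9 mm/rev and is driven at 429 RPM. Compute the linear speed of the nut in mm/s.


v = lead * (RPM/60) = 10.9*429/60 = 77.9350

77.9350 mm/s


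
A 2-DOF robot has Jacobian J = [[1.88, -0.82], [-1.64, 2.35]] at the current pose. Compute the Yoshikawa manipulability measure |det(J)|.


det(J) = 1.88*2.35 - (-0.82)*(-1.64) = 3.0732
|det(J)| = 3.0732

3.0732


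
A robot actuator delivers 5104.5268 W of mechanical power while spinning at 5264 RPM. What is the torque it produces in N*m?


omega = 5264 * 2*pi/60 = 551.244791 rad/s
tau = P / omega = 5104.5268 / 551.244791 = 9.2600

9.2600 N*m


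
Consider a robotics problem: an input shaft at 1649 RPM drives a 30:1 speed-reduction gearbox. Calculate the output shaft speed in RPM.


omega_out = omega_in / N = 1649 / 30 = 54.9667

54.9667 RPM


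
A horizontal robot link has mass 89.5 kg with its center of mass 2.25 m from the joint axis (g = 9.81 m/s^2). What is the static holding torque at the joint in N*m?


tau = m*g*L = 89.5 * 9.81 * 2.25 = 1975.4887

1975.4887 N*m


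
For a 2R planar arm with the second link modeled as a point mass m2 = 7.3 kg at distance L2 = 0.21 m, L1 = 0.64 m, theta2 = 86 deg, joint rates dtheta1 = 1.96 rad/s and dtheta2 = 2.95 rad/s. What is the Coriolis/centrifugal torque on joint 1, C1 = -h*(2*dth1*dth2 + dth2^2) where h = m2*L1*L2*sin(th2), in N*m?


h = m2*L1*L2*sin(th2) = 7.3*0.64*0.21*sin(86 deg) = 0.978730
C1 = -h*(2*1.96*2.95 + 2.95^2) = -0.978730*20.2665 = -19.8354

-19.8354 N*m


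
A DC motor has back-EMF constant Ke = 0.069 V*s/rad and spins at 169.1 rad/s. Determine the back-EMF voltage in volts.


V_emf = Ke * omega = 0.069*169.1 = 11.6679

11.6679 V


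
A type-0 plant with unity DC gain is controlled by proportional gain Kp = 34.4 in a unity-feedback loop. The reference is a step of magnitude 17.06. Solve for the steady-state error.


e_ss = R/(1 + Kp) = 17.06/(1 + 34.4) = 17.06/35.4000 = 0.4819

0.4819


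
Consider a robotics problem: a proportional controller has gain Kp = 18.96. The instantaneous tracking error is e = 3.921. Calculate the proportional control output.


u_P = Kp * e = 18.96 * 3.921 = 74.3422

74.3422


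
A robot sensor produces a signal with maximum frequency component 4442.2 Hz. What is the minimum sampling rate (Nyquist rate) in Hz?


f_s,min = 2*f_max = 2*4442.2 = 8884.4000

8884.4000 Hz


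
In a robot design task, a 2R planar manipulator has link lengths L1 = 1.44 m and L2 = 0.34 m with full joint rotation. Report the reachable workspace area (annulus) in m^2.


r_max = L1 + L2 = 1.7800, r_min = |L1 - L2| = 1.1000
A = pi*(r_max^2 - r_min^2) = pi*(3.1684 - 1.2100) = 6.1525

6.1525 m^2


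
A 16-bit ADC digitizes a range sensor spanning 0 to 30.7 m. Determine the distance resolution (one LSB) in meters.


res = range / 2^n = 30.7/2^16 = 30.7/65536 = 4.6844e-04

4.6844e-04 m


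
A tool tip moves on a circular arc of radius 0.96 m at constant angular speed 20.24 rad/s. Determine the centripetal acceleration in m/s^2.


a_c = omega^2 * r = 20.24^2 * 0.96 = 393.2713

393.2713 m/s^2


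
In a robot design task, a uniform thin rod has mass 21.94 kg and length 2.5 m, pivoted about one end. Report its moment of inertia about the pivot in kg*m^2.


I = (1/3)*m*L^2 = (1/3)*21.94*2.5^2 = 45.7083

45.7083 kg*m^2


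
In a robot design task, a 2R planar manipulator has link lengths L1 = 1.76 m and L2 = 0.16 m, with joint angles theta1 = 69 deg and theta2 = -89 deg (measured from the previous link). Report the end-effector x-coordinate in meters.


x = L1*cos(th1) + L2*cos(th1+th2) = 1.76*cos(69 deg) + 0.16*cos(-20 deg) = 0.7811

0.7811 m


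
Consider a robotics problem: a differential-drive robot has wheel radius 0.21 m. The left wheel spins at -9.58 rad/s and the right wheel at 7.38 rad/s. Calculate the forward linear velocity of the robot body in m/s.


v = r*(wR + wL)/2 = 0.21*(7.38 + -9.58)/2 = -0.2310

-0.2310 m/s


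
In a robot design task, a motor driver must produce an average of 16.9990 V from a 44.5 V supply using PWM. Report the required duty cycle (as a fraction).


D = V_avg/V_supply = 16.9990/44.5 = 0.3820

0.3820


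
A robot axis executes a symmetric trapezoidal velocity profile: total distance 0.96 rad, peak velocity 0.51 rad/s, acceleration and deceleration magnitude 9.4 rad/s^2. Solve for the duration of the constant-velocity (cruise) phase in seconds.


t_acc = v/a = 0.054255 s, d_acc = v^2/(2a) = 0.013835 rad each
d_cruise = 0.96 - 2*0.013835 = 0.932330 rad
t_cruise = d_cruise/v = 0.932330/0.51 = 1.8281

1.8281 s


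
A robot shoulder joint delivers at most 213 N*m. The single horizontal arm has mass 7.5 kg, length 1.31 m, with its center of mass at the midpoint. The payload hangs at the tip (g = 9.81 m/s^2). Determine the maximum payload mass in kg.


tau_arm = m_arm*g*(L/2) = 7.5*9.81*1.31/2 = 48.1916 N*m
tau_payload = tau_max - tau_arm = 213 - 48.1916 = 164.8084
m_payload = tau_payload / (g*L) = 164.8084 / (9.81*1.31) = 12.8245

12.8245 kg


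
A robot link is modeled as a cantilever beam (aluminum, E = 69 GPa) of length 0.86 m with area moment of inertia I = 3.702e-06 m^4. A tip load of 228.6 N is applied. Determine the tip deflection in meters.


delta = F*L^3/(3*E*I) = 228.6*0.86^3/(3*6.900e+10*3.702e-06)
      = 145.4024016/766314 = 1.8974e-04

1.8974e-04 m


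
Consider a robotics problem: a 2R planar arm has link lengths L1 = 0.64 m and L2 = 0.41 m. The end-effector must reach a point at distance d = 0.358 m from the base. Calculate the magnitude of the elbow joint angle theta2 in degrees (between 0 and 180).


cos(th2) = (d^2 - L1^2 - L2^2)/(2*L1*L2) = (0.358^2 - 0.64^2 - 0.41^2)/(2*0.64*0.41) = -0.85658537
th2 = acos(-0.85658537) = 148.9353 deg

148.9353 degrees


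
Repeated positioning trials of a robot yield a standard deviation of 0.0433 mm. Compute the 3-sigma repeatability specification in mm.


repeatability = 3*sigma = 3*0.0433 = 0.1299

0.1299 mm


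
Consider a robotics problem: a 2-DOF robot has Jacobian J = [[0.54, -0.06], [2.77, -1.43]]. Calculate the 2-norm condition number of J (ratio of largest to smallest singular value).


JJ^T eigenvalues: trace(JJ^T) = 10.0130, det(JJ^T) = det(J)^2 = 0.36723600
s_max^2 = (10.0130 + sqrt(98.79122500))/2 = 9.97618875
s_min^2 = (10.0130 - sqrt(98.79122500))/2 = 0.03681125
kappa = s_max/s_min = sqrt(9.97618875/0.03681125) = 16.4624

16.4624


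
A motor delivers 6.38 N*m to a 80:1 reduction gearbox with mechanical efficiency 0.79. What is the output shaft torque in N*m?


tau_out = tau_in * N * eta = 6.38 * 80 * 0.79 = 403.2160

403.2160 N*m


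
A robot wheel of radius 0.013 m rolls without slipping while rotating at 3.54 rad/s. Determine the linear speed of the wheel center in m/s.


v = omega * r = 3.54 * 0.013 = 0.0460

0.0460 m/s


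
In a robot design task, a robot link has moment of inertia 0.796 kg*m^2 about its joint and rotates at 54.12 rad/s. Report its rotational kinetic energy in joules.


KE = (1/2)*I*omega^2 = 0.5*0.796*54.12^2 = 1165.7318

1165.7318 J


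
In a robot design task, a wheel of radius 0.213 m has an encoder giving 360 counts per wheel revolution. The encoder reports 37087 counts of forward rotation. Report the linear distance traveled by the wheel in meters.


revs = 37087/360 = 103.019444
d = revs * 2*pi*r = 103.019444 * 2*pi*0.213 = 137.8728

137.8728 m


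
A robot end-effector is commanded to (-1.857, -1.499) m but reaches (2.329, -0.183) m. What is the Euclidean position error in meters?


dx = 2.329 - (-1.857) = 4.1860, dy = -0.183 - (-1.499) = 1.3160
err = sqrt(17.522596 + 1.731856) = 4.3880

4.3880 m


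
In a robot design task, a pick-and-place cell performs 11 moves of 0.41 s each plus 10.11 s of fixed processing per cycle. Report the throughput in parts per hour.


T_cycle = 11*0.41 + 10.11 = 14.6200 s
rate = 3600/T = 246.2380

246.2380 parts/hour


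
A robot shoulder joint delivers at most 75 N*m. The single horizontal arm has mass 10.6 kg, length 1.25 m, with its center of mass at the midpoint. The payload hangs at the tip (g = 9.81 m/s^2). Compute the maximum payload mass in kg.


tau_arm = m_arm*g*(L/2) = 10.6*9.81*1.25/2 = 64.9913 N*m
tau_payload = tau_max - tau_arm = 75 - 64.9913 = 10.0087
m_payload = tau_payload / (g*L) = 10.0087 / (9.81*1.25) = 0.8162

0.8162 kg


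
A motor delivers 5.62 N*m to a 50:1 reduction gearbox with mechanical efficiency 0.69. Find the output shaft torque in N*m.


tau_out = tau_in * N * eta = 5.62 * 50 * 0.69 = 193.8900

193.8900 N*m


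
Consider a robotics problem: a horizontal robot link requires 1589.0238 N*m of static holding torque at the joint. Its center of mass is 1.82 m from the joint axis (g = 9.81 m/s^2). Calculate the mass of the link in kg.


m = tau / (g*L) = 1589.0238 / (9.81 * 1.82) = 89.0000

89.0000 kg


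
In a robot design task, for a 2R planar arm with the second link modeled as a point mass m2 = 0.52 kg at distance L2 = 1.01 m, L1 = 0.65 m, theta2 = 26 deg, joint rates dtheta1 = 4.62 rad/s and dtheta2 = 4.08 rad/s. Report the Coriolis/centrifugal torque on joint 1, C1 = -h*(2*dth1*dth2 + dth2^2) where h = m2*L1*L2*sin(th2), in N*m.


h = m2*L1*L2*sin(th2) = 0.52*0.65*1.01*sin(26 deg) = 0.149651
C1 = -h*(2*4.62*4.08 + 4.08^2) = -0.149651*54.3456 = -8.1329

-8.1329 N*m


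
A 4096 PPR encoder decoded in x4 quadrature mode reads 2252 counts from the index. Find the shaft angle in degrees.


angle = counts * 360 / (PPR*4) = 2252 * 360 / 16384 = 49.4824

49.4824 degrees


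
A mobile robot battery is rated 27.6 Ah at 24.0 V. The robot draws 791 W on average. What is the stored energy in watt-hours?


E = capacity * V = 27.6*24.0 = 662.4000

662.4000 Wh


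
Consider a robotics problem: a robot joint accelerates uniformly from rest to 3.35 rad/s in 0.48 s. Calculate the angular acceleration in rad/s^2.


alpha = delta_omega / t = 3.35 / 0.48 = 6.9792

6.9792 rad/s^2


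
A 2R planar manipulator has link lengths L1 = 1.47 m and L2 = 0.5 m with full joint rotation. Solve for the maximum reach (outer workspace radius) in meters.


r_max = L1 + L2 = 1.47 + 0.5 = 1.9700

1.9700 m


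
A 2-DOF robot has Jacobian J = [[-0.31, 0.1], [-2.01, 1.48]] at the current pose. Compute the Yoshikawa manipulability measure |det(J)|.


det(J) = -0.31*1.48 - (0.1)*(-2.01) = -0.2578
|det(J)| = 0.2578

0.2578


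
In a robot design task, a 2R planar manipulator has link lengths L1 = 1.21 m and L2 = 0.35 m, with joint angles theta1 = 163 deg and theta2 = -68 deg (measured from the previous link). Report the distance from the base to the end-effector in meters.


x = L1*cos(th1) + L2*cos(th1+th2) = -1.187633
y = L1*sin(th1) + L2*sin(th1+th2) = 0.702438
d = sqrt(x^2 + y^2) = sqrt(1.410472 + 0.493419) = 1.3798

1.3798 m


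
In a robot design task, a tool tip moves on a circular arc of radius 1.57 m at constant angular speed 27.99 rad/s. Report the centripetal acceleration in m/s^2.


a_c = omega^2 * r = 27.99^2 * 1.57 = 1230.0010

1230.0010 m/s^2


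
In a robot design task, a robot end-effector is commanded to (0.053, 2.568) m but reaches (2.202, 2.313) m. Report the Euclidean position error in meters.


dx = 2.202 - (0.053) = 2.1490, dy = 2.313 - (2.568) = -0.2550
err = sqrt(4.618201 + 0.065025) = 2.1641

2.1641 m


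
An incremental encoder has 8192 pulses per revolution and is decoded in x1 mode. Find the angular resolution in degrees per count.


resolution = 360 / (PPR * 1) = 360 / 8192 = 0.0439

0.0439 degrees


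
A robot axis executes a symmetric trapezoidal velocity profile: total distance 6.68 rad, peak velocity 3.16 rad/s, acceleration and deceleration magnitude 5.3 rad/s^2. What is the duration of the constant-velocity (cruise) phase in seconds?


t_acc = v/a = 0.596226 s, d_acc = v^2/(2a) = 0.942038 rad each
d_cruise = 6.68 - 2*0.942038 = 4.795924 rad
t_cruise = d_cruise/v = 4.795924/3.16 = 1.5177

1.5177 s


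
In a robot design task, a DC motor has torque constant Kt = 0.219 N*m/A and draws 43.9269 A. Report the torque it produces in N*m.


tau = Kt * I = 0.219*43.9269 = 9.6200

9.6200 N*m


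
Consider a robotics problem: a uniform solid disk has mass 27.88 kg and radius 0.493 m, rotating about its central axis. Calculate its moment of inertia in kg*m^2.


I = (1/2)*m*R^2 = 0.5*27.88*0.493^2 = 3.3881

3.3881 kg*m^2


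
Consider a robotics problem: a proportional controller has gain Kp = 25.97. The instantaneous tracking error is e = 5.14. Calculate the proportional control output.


u_P = Kp * e = 25.97 * 5.14 = 133.4858

133.4858


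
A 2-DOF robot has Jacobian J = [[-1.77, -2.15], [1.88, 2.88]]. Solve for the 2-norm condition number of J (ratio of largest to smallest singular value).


JJ^T eigenvalues: trace(JJ^T) = 19.5842, det(JJ^T) = det(J)^2 = 1.11429136
s_max^2 = (19.5842 + sqrt(379.08372420))/2 = 19.52713626
s_min^2 = (19.5842 - sqrt(379.08372420))/2 = 0.05706374
kappa = s_max/s_min = sqrt(19.52713626/0.05706374) = 18.4986

18.4986


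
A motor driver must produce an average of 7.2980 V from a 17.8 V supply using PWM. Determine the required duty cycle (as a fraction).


D = V_avg/V_supply = 7.2980/17.8 = 0.4100

0.4100


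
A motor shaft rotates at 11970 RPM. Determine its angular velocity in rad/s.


omega = 11970 * 2*pi/60 = 1253.4955

1253.4955 rad/s


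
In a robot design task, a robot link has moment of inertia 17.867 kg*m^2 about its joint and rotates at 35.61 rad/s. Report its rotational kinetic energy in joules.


KE = (1/2)*I*omega^2 = 0.5*17.867*35.61^2 = 11328.3221

11328.3221 J


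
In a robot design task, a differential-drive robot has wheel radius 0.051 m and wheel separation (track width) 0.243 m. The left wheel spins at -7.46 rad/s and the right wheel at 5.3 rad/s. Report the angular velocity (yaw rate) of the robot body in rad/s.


omega = r*(wR - wL)/L = 0.051*(5.3 - (-7.46))/0.243 = 2.6780

2.6780 rad/s


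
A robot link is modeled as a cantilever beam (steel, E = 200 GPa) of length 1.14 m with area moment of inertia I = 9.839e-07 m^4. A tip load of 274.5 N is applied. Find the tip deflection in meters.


delta = F*L^3/(3*E*I) = 274.5*1.14^3/(3*2.000e+11*9.839e-07)
      = 406.683828/590340 = 6.8890e-04

6.8890e-04 m


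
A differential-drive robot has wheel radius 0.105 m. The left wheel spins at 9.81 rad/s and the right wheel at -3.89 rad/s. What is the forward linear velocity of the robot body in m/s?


v = r*(wR + wL)/2 = 0.105*(-3.89 + 9.81)/2 = 0.3108

0.3108 m/s


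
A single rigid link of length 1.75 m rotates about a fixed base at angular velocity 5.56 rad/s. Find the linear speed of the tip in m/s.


v = L*omega = 1.75 * 5.56 = 9.7300

9.7300 m/s
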